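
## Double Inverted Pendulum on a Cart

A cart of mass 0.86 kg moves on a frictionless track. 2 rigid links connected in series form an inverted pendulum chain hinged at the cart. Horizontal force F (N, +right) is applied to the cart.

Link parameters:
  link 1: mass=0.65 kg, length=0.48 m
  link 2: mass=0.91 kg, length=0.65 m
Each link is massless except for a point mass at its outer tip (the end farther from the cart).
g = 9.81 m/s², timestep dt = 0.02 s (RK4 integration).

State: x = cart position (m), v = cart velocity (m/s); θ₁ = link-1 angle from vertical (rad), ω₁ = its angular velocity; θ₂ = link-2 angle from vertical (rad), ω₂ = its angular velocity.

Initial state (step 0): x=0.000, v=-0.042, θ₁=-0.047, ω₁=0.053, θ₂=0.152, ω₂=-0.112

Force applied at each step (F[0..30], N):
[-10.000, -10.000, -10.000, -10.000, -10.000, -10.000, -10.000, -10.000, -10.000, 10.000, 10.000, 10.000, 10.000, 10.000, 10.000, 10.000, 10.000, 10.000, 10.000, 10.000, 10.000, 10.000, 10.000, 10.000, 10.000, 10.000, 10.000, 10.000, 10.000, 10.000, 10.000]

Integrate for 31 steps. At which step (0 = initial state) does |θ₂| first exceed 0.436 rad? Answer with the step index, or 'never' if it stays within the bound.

Answer: never

Derivation:
apply F[0]=-10.000 → step 1: x=-0.003, v=-0.259, θ₁=-0.043, ω₁=0.376, θ₂=0.151, ω₂=0.029
apply F[1]=-10.000 → step 2: x=-0.010, v=-0.478, θ₁=-0.032, ω₁=0.714, θ₂=0.153, ω₂=0.162
apply F[2]=-10.000 → step 3: x=-0.022, v=-0.703, θ₁=-0.014, ω₁=1.078, θ₂=0.158, ω₂=0.284
apply F[3]=-10.000 → step 4: x=-0.039, v=-0.934, θ₁=0.012, ω₁=1.479, θ₂=0.164, ω₂=0.388
apply F[4]=-10.000 → step 5: x=-0.060, v=-1.175, θ₁=0.045, ω₁=1.928, θ₂=0.173, ω₂=0.469
apply F[5]=-10.000 → step 6: x=-0.086, v=-1.423, θ₁=0.089, ω₁=2.429, θ₂=0.183, ω₂=0.522
apply F[6]=-10.000 → step 7: x=-0.117, v=-1.674, θ₁=0.143, ω₁=2.977, θ₂=0.194, ω₂=0.548
apply F[7]=-10.000 → step 8: x=-0.152, v=-1.921, θ₁=0.208, ω₁=3.549, θ₂=0.205, ω₂=0.553
apply F[8]=-10.000 → step 9: x=-0.193, v=-2.149, θ₁=0.285, ω₁=4.108, θ₂=0.216, ω₂=0.555
apply F[9]=+10.000 → step 10: x=-0.234, v=-1.967, θ₁=0.365, ω₁=3.905, θ₂=0.227, ω₂=0.521
apply F[10]=+10.000 → step 11: x=-0.272, v=-1.803, θ₁=0.442, ω₁=3.799, θ₂=0.236, ω₂=0.460
apply F[11]=+10.000 → step 12: x=-0.307, v=-1.652, θ₁=0.517, ω₁=3.773, θ₂=0.245, ω₂=0.375
apply F[12]=+10.000 → step 13: x=-0.338, v=-1.508, θ₁=0.593, ω₁=3.810, θ₂=0.251, ω₂=0.272
apply F[13]=+10.000 → step 14: x=-0.367, v=-1.365, θ₁=0.670, ω₁=3.895, θ₂=0.256, ω₂=0.158
apply F[14]=+10.000 → step 15: x=-0.393, v=-1.220, θ₁=0.749, ω₁=4.015, θ₂=0.258, ω₂=0.039
apply F[15]=+10.000 → step 16: x=-0.416, v=-1.068, θ₁=0.831, ω₁=4.163, θ₂=0.257, ω₂=-0.079
apply F[16]=+10.000 → step 17: x=-0.435, v=-0.907, θ₁=0.916, ω₁=4.332, θ₂=0.254, ω₂=-0.189
apply F[17]=+10.000 → step 18: x=-0.452, v=-0.735, θ₁=1.004, ω₁=4.520, θ₂=0.250, ω₂=-0.287
apply F[18]=+10.000 → step 19: x=-0.465, v=-0.551, θ₁=1.097, ω₁=4.726, θ₂=0.243, ω₂=-0.367
apply F[19]=+10.000 → step 20: x=-0.474, v=-0.351, θ₁=1.193, ω₁=4.953, θ₂=0.235, ω₂=-0.425
apply F[20]=+10.000 → step 21: x=-0.479, v=-0.135, θ₁=1.295, ω₁=5.206, θ₂=0.226, ω₂=-0.455
apply F[21]=+10.000 → step 22: x=-0.479, v=0.100, θ₁=1.402, ω₁=5.492, θ₂=0.217, ω₂=-0.451
apply F[22]=+10.000 → step 23: x=-0.475, v=0.357, θ₁=1.515, ω₁=5.824, θ₂=0.209, ω₂=-0.404
apply F[23]=+10.000 → step 24: x=-0.465, v=0.640, θ₁=1.635, ω₁=6.218, θ₂=0.201, ω₂=-0.303
apply F[24]=+10.000 → step 25: x=-0.449, v=0.956, θ₁=1.764, ω₁=6.698, θ₂=0.197, ω₂=-0.132
apply F[25]=+10.000 → step 26: x=-0.426, v=1.315, θ₁=1.904, ω₁=7.303, θ₂=0.197, ω₂=0.135
apply F[26]=+10.000 → step 27: x=-0.396, v=1.733, θ₁=2.058, ω₁=8.091, θ₂=0.203, ω₂=0.538
apply F[27]=+10.000 → step 28: x=-0.356, v=2.235, θ₁=2.229, ω₁=9.163, θ₂=0.220, ω₂=1.149
apply F[28]=+10.000 → step 29: x=-0.306, v=2.859, θ₁=2.427, ω₁=10.697, θ₂=0.251, ω₂=2.102
apply F[29]=+10.000 → step 30: x=-0.241, v=3.650, θ₁=2.662, ω₁=12.988, θ₂=0.308, ω₂=3.670
apply F[30]=+10.000 → step 31: x=-0.159, v=4.538, θ₁=2.953, ω₁=16.247, θ₂=0.405, ω₂=6.332
max |θ₂| = 0.405 ≤ 0.436 over all 32 states.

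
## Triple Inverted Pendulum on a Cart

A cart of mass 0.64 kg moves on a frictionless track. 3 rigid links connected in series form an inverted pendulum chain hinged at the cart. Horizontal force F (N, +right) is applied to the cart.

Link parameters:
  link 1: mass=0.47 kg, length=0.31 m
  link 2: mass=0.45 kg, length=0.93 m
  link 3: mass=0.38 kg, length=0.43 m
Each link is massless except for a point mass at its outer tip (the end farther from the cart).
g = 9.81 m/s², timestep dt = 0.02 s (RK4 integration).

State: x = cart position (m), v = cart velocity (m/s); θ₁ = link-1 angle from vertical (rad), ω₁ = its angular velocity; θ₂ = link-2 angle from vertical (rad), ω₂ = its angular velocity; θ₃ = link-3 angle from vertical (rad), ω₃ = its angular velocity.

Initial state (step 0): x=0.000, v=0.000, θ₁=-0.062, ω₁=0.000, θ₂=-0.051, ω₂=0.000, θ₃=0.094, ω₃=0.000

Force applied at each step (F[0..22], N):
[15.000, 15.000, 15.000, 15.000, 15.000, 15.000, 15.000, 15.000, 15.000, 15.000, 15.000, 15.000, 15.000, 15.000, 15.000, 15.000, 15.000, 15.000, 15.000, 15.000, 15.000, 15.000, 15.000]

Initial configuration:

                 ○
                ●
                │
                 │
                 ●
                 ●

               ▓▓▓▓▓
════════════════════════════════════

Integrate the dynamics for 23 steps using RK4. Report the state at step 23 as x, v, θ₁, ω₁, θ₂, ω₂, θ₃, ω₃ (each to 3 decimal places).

apply F[0]=+15.000 → step 1: x=0.005, v=0.490, θ₁=-0.078, ω₁=-1.634, θ₂=-0.051, ω₂=-0.013, θ₃=0.095, ω₃=0.096
apply F[1]=+15.000 → step 2: x=0.020, v=0.979, θ₁=-0.128, ω₁=-3.295, θ₂=-0.051, ω₂=-0.012, θ₃=0.098, ω₃=0.162
apply F[2]=+15.000 → step 3: x=0.044, v=1.450, θ₁=-0.210, ω₁=-4.898, θ₂=-0.052, ω₂=-0.012, θ₃=0.101, ω₃=0.168
apply F[3]=+15.000 → step 4: x=0.077, v=1.863, θ₁=-0.322, ω₁=-6.225, θ₂=-0.052, ω₂=-0.065, θ₃=0.104, ω₃=0.102
apply F[4]=+15.000 → step 5: x=0.118, v=2.190, θ₁=-0.456, ω₁=-7.120, θ₂=-0.055, ω₂=-0.221, θ₃=0.105, ω₃=-0.013
apply F[5]=+15.000 → step 6: x=0.164, v=2.438, θ₁=-0.604, ω₁=-7.637, θ₂=-0.062, ω₂=-0.484, θ₃=0.103, ω₃=-0.145
apply F[6]=+15.000 → step 7: x=0.215, v=2.628, θ₁=-0.760, ω₁=-7.926, θ₂=-0.075, ω₂=-0.830, θ₃=0.099, ω₃=-0.275
apply F[7]=+15.000 → step 8: x=0.269, v=2.778, θ₁=-0.920, ω₁=-8.099, θ₂=-0.095, ω₂=-1.234, θ₃=0.092, ω₃=-0.398
apply F[8]=+15.000 → step 9: x=0.326, v=2.898, θ₁=-1.083, ω₁=-8.216, θ₂=-0.124, ω₂=-1.682, θ₃=0.083, ω₃=-0.516
apply F[9]=+15.000 → step 10: x=0.385, v=2.995, θ₁=-1.249, ω₁=-8.302, θ₂=-0.163, ω₂=-2.163, θ₃=0.072, ω₃=-0.635
apply F[10]=+15.000 → step 11: x=0.446, v=3.074, θ₁=-1.415, ω₁=-8.358, θ₂=-0.211, ω₂=-2.672, θ₃=0.058, ω₃=-0.762
apply F[11]=+15.000 → step 12: x=0.508, v=3.140, θ₁=-1.583, ω₁=-8.370, θ₂=-0.270, ω₂=-3.205, θ₃=0.041, ω₃=-0.906
apply F[12]=+15.000 → step 13: x=0.571, v=3.203, θ₁=-1.750, ω₁=-8.309, θ₂=-0.339, ω₂=-3.754, θ₃=0.021, ω₃=-1.076
apply F[13]=+15.000 → step 14: x=0.636, v=3.272, θ₁=-1.914, ω₁=-8.128, θ₂=-0.420, ω₂=-4.313, θ₃=-0.002, ω₃=-1.287
apply F[14]=+15.000 → step 15: x=0.702, v=3.362, θ₁=-2.073, ω₁=-7.761, θ₂=-0.512, ω₂=-4.866, θ₃=-0.031, ω₃=-1.556
apply F[15]=+15.000 → step 16: x=0.771, v=3.489, θ₁=-2.223, ω₁=-7.122, θ₂=-0.615, ω₂=-5.392, θ₃=-0.065, ω₃=-1.906
apply F[16]=+15.000 → step 17: x=0.842, v=3.670, θ₁=-2.356, ω₁=-6.122, θ₂=-0.727, ω₂=-5.862, θ₃=-0.108, ω₃=-2.360
apply F[17]=+15.000 → step 18: x=0.918, v=3.909, θ₁=-2.465, ω₁=-4.711, θ₂=-0.849, ω₂=-6.251, θ₃=-0.160, ω₃=-2.938
apply F[18]=+15.000 → step 19: x=0.999, v=4.198, θ₁=-2.542, ω₁=-2.907, θ₂=-0.977, ω₂=-6.551, θ₃=-0.226, ω₃=-3.648
apply F[19]=+15.000 → step 20: x=1.086, v=4.512, θ₁=-2.579, ω₁=-0.806, θ₂=-1.110, ω₂=-6.788, θ₃=-0.307, ω₃=-4.493
apply F[20]=+15.000 → step 21: x=1.179, v=4.814, θ₁=-2.573, ω₁=1.466, θ₂=-1.248, ω₂=-7.017, θ₃=-0.407, ω₃=-5.495
apply F[21]=+15.000 → step 22: x=1.278, v=5.051, θ₁=-2.520, ω₁=3.792, θ₂=-1.391, ω₂=-7.299, θ₃=-0.528, ω₃=-6.730
apply F[22]=+15.000 → step 23: x=1.380, v=5.139, θ₁=-2.422, ω₁=6.028, θ₂=-1.541, ω₂=-7.646, θ₃=-0.679, ω₃=-8.366

Answer: x=1.380, v=5.139, θ₁=-2.422, ω₁=6.028, θ₂=-1.541, ω₂=-7.646, θ₃=-0.679, ω₃=-8.366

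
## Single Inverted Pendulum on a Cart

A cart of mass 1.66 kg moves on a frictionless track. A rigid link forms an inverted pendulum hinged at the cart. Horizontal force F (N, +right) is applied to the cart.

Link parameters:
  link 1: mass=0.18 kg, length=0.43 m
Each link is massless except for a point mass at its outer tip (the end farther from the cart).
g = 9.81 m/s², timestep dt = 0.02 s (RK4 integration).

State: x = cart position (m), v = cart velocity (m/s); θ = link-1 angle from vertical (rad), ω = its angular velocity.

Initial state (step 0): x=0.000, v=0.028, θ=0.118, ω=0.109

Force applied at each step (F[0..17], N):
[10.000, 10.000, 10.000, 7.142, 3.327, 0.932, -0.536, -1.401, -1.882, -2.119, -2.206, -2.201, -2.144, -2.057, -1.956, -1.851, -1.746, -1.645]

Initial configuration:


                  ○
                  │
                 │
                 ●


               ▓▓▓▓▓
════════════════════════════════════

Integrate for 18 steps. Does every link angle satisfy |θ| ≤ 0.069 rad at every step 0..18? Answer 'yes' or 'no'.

Answer: no

Derivation:
apply F[0]=+10.000 → step 1: x=0.002, v=0.146, θ=0.118, ω=-0.109
apply F[1]=+10.000 → step 2: x=0.006, v=0.264, θ=0.114, ω=-0.329
apply F[2]=+10.000 → step 3: x=0.012, v=0.382, θ=0.105, ω=-0.551
apply F[3]=+7.142 → step 4: x=0.021, v=0.466, θ=0.092, ω=-0.701
apply F[4]=+3.327 → step 5: x=0.030, v=0.504, θ=0.078, ω=-0.751
apply F[5]=+0.932 → step 6: x=0.041, v=0.514, θ=0.063, ω=-0.741
apply F[6]=-0.536 → step 7: x=0.051, v=0.506, θ=0.049, ω=-0.698
apply F[7]=-1.401 → step 8: x=0.061, v=0.488, θ=0.035, ω=-0.638
apply F[8]=-1.882 → step 9: x=0.070, v=0.465, θ=0.023, ω=-0.570
apply F[9]=-2.119 → step 10: x=0.079, v=0.439, θ=0.012, ω=-0.502
apply F[10]=-2.206 → step 11: x=0.088, v=0.412, θ=0.003, ω=-0.437
apply F[11]=-2.201 → step 12: x=0.096, v=0.386, θ=-0.005, ω=-0.375
apply F[12]=-2.144 → step 13: x=0.103, v=0.360, θ=-0.012, ω=-0.320
apply F[13]=-2.057 → step 14: x=0.110, v=0.336, θ=-0.018, ω=-0.270
apply F[14]=-1.956 → step 15: x=0.117, v=0.313, θ=-0.023, ω=-0.225
apply F[15]=-1.851 → step 16: x=0.123, v=0.291, θ=-0.027, ω=-0.186
apply F[16]=-1.746 → step 17: x=0.128, v=0.270, θ=-0.030, ω=-0.152
apply F[17]=-1.645 → step 18: x=0.134, v=0.251, θ=-0.033, ω=-0.122
Max |angle| over trajectory = 0.118 rad; bound = 0.069 → exceeded.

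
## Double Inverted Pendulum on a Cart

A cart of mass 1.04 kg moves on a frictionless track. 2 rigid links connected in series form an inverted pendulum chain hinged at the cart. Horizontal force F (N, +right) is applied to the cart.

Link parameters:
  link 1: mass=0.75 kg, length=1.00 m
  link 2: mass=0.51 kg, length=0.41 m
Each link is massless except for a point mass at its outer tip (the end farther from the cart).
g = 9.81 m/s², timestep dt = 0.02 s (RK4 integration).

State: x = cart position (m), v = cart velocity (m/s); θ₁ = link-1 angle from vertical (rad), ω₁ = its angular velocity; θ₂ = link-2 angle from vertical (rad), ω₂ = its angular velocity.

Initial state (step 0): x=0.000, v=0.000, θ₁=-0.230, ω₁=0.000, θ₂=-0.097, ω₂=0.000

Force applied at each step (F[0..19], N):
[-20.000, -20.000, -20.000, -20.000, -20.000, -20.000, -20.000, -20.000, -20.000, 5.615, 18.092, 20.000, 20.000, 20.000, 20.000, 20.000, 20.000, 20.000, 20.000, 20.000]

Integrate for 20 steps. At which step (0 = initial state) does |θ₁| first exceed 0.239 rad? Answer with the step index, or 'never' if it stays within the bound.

Answer: 18

Derivation:
apply F[0]=-20.000 → step 1: x=-0.003, v=-0.313, θ₁=-0.228, ω₁=0.238, θ₂=-0.096, ω₂=0.140
apply F[1]=-20.000 → step 2: x=-0.013, v=-0.629, θ₁=-0.220, ω₁=0.479, θ₂=-0.091, ω₂=0.277
apply F[2]=-20.000 → step 3: x=-0.028, v=-0.949, θ₁=-0.208, ω₁=0.729, θ₂=-0.085, ω₂=0.406
apply F[3]=-20.000 → step 4: x=-0.051, v=-1.276, θ₁=-0.191, ω₁=0.991, θ₂=-0.075, ω₂=0.524
apply F[4]=-20.000 → step 5: x=-0.079, v=-1.612, θ₁=-0.169, ω₁=1.269, θ₂=-0.064, ω₂=0.625
apply F[5]=-20.000 → step 6: x=-0.115, v=-1.958, θ₁=-0.140, ω₁=1.568, θ₂=-0.050, ω₂=0.707
apply F[6]=-20.000 → step 7: x=-0.158, v=-2.316, θ₁=-0.106, ω₁=1.890, θ₂=-0.036, ω₂=0.766
apply F[7]=-20.000 → step 8: x=-0.208, v=-2.686, θ₁=-0.065, ω₁=2.236, θ₂=-0.020, ω₂=0.799
apply F[8]=-20.000 → step 9: x=-0.265, v=-3.066, θ₁=-0.016, ω₁=2.605, θ₂=-0.004, ω₂=0.811
apply F[9]=+5.615 → step 10: x=-0.326, v=-2.959, θ₁=0.035, ω₁=2.500, θ₂=0.012, ω₂=0.809
apply F[10]=+18.092 → step 11: x=-0.381, v=-2.619, θ₁=0.082, ω₁=2.175, θ₂=0.028, ω₂=0.792
apply F[11]=+20.000 → step 12: x=-0.430, v=-2.253, θ₁=0.122, ω₁=1.838, θ₂=0.044, ω₂=0.752
apply F[12]=+20.000 → step 13: x=-0.472, v=-1.899, θ₁=0.155, ω₁=1.525, θ₂=0.058, ω₂=0.685
apply F[13]=+20.000 → step 14: x=-0.506, v=-1.557, θ₁=0.183, ω₁=1.236, θ₂=0.071, ω₂=0.596
apply F[14]=+20.000 → step 15: x=-0.534, v=-1.226, θ₁=0.205, ω₁=0.967, θ₂=0.082, ω₂=0.486
apply F[15]=+20.000 → step 16: x=-0.555, v=-0.904, θ₁=0.222, ω₁=0.715, θ₂=0.091, ω₂=0.360
apply F[16]=+20.000 → step 17: x=-0.570, v=-0.588, θ₁=0.233, ω₁=0.474, θ₂=0.096, ω₂=0.221
apply F[17]=+20.000 → step 18: x=-0.579, v=-0.277, θ₁=0.241, ω₁=0.242, θ₂=0.099, ω₂=0.075
apply F[18]=+20.000 → step 19: x=-0.581, v=0.032, θ₁=0.243, ω₁=0.014, θ₂=0.099, ω₂=-0.077
apply F[19]=+20.000 → step 20: x=-0.577, v=0.340, θ₁=0.241, ω₁=-0.213, θ₂=0.096, ω₂=-0.231
|θ₁| = 0.241 > 0.239 first at step 18.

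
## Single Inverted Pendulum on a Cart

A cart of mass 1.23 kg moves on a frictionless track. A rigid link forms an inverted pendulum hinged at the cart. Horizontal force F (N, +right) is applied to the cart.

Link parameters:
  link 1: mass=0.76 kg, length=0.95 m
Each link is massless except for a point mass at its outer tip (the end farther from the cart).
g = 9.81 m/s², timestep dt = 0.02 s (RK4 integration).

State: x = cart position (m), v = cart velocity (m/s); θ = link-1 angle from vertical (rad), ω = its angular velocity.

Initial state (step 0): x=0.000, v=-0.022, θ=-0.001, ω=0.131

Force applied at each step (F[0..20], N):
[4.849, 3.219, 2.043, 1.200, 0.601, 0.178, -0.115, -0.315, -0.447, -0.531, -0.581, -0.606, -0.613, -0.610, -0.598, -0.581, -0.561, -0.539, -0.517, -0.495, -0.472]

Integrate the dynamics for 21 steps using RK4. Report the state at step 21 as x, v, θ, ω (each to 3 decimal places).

Answer: x=0.052, v=0.072, θ=-0.015, ω=-0.002

Derivation:
apply F[0]=+4.849 → step 1: x=0.000, v=0.057, θ=0.001, ω=0.048
apply F[1]=+3.219 → step 2: x=0.002, v=0.109, θ=0.001, ω=-0.007
apply F[2]=+2.043 → step 3: x=0.005, v=0.142, θ=0.001, ω=-0.041
apply F[3]=+1.200 → step 4: x=0.008, v=0.162, θ=-0.000, ω=-0.062
apply F[4]=+0.601 → step 5: x=0.011, v=0.172, θ=-0.002, ω=-0.072
apply F[5]=+0.178 → step 6: x=0.014, v=0.175, θ=-0.003, ω=-0.076
apply F[6]=-0.115 → step 7: x=0.018, v=0.173, θ=-0.005, ω=-0.076
apply F[7]=-0.315 → step 8: x=0.021, v=0.169, θ=-0.006, ω=-0.072
apply F[8]=-0.447 → step 9: x=0.025, v=0.162, θ=-0.008, ω=-0.067
apply F[9]=-0.531 → step 10: x=0.028, v=0.155, θ=-0.009, ω=-0.060
apply F[10]=-0.581 → step 11: x=0.031, v=0.146, θ=-0.010, ω=-0.053
apply F[11]=-0.606 → step 12: x=0.034, v=0.138, θ=-0.011, ω=-0.047
apply F[12]=-0.613 → step 13: x=0.036, v=0.129, θ=-0.012, ω=-0.040
apply F[13]=-0.610 → step 14: x=0.039, v=0.121, θ=-0.013, ω=-0.033
apply F[14]=-0.598 → step 15: x=0.041, v=0.113, θ=-0.013, ω=-0.028
apply F[15]=-0.581 → step 16: x=0.043, v=0.105, θ=-0.014, ω=-0.022
apply F[16]=-0.561 → step 17: x=0.045, v=0.097, θ=-0.014, ω=-0.017
apply F[17]=-0.539 → step 18: x=0.047, v=0.090, θ=-0.014, ω=-0.013
apply F[18]=-0.517 → step 19: x=0.049, v=0.084, θ=-0.015, ω=-0.009
apply F[19]=-0.495 → step 20: x=0.051, v=0.077, θ=-0.015, ω=-0.005
apply F[20]=-0.472 → step 21: x=0.052, v=0.072, θ=-0.015, ω=-0.002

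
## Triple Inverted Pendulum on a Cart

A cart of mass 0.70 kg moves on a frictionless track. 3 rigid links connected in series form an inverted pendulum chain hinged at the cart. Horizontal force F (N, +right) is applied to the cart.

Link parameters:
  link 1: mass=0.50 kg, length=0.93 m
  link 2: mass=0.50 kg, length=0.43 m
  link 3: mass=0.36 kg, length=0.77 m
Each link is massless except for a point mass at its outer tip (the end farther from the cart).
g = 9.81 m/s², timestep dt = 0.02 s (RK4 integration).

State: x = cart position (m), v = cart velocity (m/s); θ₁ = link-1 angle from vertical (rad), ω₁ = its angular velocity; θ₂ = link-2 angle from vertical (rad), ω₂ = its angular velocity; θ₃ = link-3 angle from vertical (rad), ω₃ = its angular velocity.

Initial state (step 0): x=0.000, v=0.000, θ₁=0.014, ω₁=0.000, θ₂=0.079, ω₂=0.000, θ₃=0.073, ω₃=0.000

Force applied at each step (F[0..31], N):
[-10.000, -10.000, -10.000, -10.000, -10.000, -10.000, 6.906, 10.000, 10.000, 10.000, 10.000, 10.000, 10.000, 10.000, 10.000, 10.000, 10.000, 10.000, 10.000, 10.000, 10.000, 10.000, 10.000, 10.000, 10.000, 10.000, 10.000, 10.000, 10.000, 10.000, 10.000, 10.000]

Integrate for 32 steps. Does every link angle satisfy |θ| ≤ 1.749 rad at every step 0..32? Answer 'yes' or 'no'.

Answer: yes

Derivation:
apply F[0]=-10.000 → step 1: x=-0.003, v=-0.291, θ₁=0.017, ω₁=0.294, θ₂=0.080, ω₂=0.079, θ₃=0.073, ω₃=-0.003
apply F[1]=-10.000 → step 2: x=-0.012, v=-0.584, θ₁=0.026, ω₁=0.593, θ₂=0.082, ω₂=0.152, θ₃=0.073, ω₃=-0.006
apply F[2]=-10.000 → step 3: x=-0.026, v=-0.881, θ₁=0.041, ω₁=0.902, θ₂=0.086, ω₂=0.212, θ₃=0.073, ω₃=-0.010
apply F[3]=-10.000 → step 4: x=-0.047, v=-1.183, θ₁=0.062, ω₁=1.226, θ₂=0.090, ω₂=0.253, θ₃=0.072, ω₃=-0.016
apply F[4]=-10.000 → step 5: x=-0.074, v=-1.488, θ₁=0.090, ω₁=1.564, θ₂=0.096, ω₂=0.274, θ₃=0.072, ω₃=-0.022
apply F[5]=-10.000 → step 6: x=-0.106, v=-1.795, θ₁=0.125, ω₁=1.917, θ₂=0.101, ω₂=0.273, θ₃=0.072, ω₃=-0.028
apply F[6]=+6.906 → step 7: x=-0.141, v=-1.640, θ₁=0.162, ω₁=1.793, θ₂=0.106, ω₂=0.244, θ₃=0.071, ω₃=-0.039
apply F[7]=+10.000 → step 8: x=-0.171, v=-1.416, θ₁=0.196, ω₁=1.616, θ₂=0.111, ω₂=0.176, θ₃=0.070, ω₃=-0.054
apply F[8]=+10.000 → step 9: x=-0.198, v=-1.207, θ₁=0.227, ω₁=1.475, θ₂=0.113, ω₂=0.072, θ₃=0.069, ω₃=-0.072
apply F[9]=+10.000 → step 10: x=-0.220, v=-1.011, θ₁=0.255, ω₁=1.366, θ₂=0.113, ω₂=-0.070, θ₃=0.067, ω₃=-0.092
apply F[10]=+10.000 → step 11: x=-0.238, v=-0.827, θ₁=0.281, ω₁=1.287, θ₂=0.110, ω₂=-0.249, θ₃=0.065, ω₃=-0.112
apply F[11]=+10.000 → step 12: x=-0.253, v=-0.652, θ₁=0.307, ω₁=1.234, θ₂=0.103, ω₂=-0.466, θ₃=0.063, ω₃=-0.130
apply F[12]=+10.000 → step 13: x=-0.264, v=-0.484, θ₁=0.331, ω₁=1.204, θ₂=0.091, ω₂=-0.722, θ₃=0.060, ω₃=-0.145
apply F[13]=+10.000 → step 14: x=-0.272, v=-0.320, θ₁=0.355, ω₁=1.195, θ₂=0.074, ω₂=-1.019, θ₃=0.057, ω₃=-0.155
apply F[14]=+10.000 → step 15: x=-0.277, v=-0.159, θ₁=0.379, ω₁=1.201, θ₂=0.050, ω₂=-1.356, θ₃=0.054, ω₃=-0.158
apply F[15]=+10.000 → step 16: x=-0.279, v=0.002, θ₁=0.403, ω₁=1.217, θ₂=0.020, ω₂=-1.730, θ₃=0.051, ω₃=-0.153
apply F[16]=+10.000 → step 17: x=-0.277, v=0.166, θ₁=0.428, ω₁=1.238, θ₂=-0.019, ω₂=-2.136, θ₃=0.048, ω₃=-0.139
apply F[17]=+10.000 → step 18: x=-0.272, v=0.335, θ₁=0.452, ω₁=1.256, θ₂=-0.066, ω₂=-2.566, θ₃=0.045, ω₃=-0.118
apply F[18]=+10.000 → step 19: x=-0.263, v=0.510, θ₁=0.478, ω₁=1.262, θ₂=-0.122, ω₂=-3.008, θ₃=0.043, ω₃=-0.093
apply F[19]=+10.000 → step 20: x=-0.251, v=0.692, θ₁=0.503, ω₁=1.252, θ₂=-0.186, ω₂=-3.455, θ₃=0.041, ω₃=-0.069
apply F[20]=+10.000 → step 21: x=-0.236, v=0.881, θ₁=0.528, ω₁=1.218, θ₂=-0.260, ω₂=-3.899, θ₃=0.040, ω₃=-0.050
apply F[21]=+10.000 → step 22: x=-0.216, v=1.074, θ₁=0.551, ω₁=1.158, θ₂=-0.342, ω₂=-4.336, θ₃=0.039, ω₃=-0.045
apply F[22]=+10.000 → step 23: x=-0.193, v=1.271, θ₁=0.574, ω₁=1.069, θ₂=-0.433, ω₂=-4.767, θ₃=0.038, ω₃=-0.059
apply F[23]=+10.000 → step 24: x=-0.165, v=1.469, θ₁=0.594, ω₁=0.949, θ₂=-0.533, ω₂=-5.196, θ₃=0.037, ω₃=-0.100
apply F[24]=+10.000 → step 25: x=-0.134, v=1.665, θ₁=0.611, ω₁=0.797, θ₂=-0.641, ω₂=-5.630, θ₃=0.034, ω₃=-0.175
apply F[25]=+10.000 → step 26: x=-0.099, v=1.856, θ₁=0.626, ω₁=0.612, θ₂=-0.758, ω₂=-6.077, θ₃=0.029, ω₃=-0.292
apply F[26]=+10.000 → step 27: x=-0.060, v=2.040, θ₁=0.636, ω₁=0.392, θ₂=-0.885, ω₂=-6.551, θ₃=0.022, ω₃=-0.460
apply F[27]=+10.000 → step 28: x=-0.017, v=2.213, θ₁=0.641, ω₁=0.135, θ₂=-1.021, ω₂=-7.062, θ₃=0.011, ω₃=-0.693
apply F[28]=+10.000 → step 29: x=0.029, v=2.372, θ₁=0.641, ω₁=-0.160, θ₂=-1.167, ω₂=-7.627, θ₃=-0.006, ω₃=-1.003
apply F[29]=+10.000 → step 30: x=0.077, v=2.512, θ₁=0.634, ω₁=-0.496, θ₂=-1.326, ω₂=-8.261, θ₃=-0.030, ω₃=-1.411
apply F[30]=+10.000 → step 31: x=0.129, v=2.627, θ₁=0.621, ω₁=-0.871, θ₂=-1.498, ω₂=-8.982, θ₃=-0.063, ω₃=-1.941
apply F[31]=+10.000 → step 32: x=0.182, v=2.709, θ₁=0.599, ω₁=-1.279, θ₂=-1.686, ω₂=-9.805, θ₃=-0.109, ω₃=-2.625
Max |angle| over trajectory = 1.686 rad; bound = 1.749 → within bound.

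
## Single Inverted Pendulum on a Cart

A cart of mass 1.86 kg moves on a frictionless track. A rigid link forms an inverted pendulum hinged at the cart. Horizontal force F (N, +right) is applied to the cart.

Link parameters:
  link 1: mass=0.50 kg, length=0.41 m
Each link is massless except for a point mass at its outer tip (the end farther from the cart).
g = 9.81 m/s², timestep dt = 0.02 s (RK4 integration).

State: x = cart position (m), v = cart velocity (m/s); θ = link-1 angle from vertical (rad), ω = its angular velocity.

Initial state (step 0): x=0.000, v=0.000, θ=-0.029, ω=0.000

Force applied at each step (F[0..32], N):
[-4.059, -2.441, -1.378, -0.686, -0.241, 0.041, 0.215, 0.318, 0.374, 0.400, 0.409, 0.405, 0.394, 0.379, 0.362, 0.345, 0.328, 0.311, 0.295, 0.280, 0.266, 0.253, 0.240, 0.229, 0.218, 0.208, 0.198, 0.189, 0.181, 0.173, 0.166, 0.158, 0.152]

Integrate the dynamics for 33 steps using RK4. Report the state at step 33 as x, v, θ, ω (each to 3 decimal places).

Answer: x=-0.030, v=-0.011, θ=0.006, ω=-0.006

Derivation:
apply F[0]=-4.059 → step 1: x=-0.000, v=-0.042, θ=-0.028, ω=0.089
apply F[1]=-2.441 → step 2: x=-0.002, v=-0.067, θ=-0.026, ω=0.137
apply F[2]=-1.378 → step 3: x=-0.003, v=-0.080, θ=-0.023, ω=0.158
apply F[3]=-0.686 → step 4: x=-0.005, v=-0.087, θ=-0.020, ω=0.163
apply F[4]=-0.241 → step 5: x=-0.006, v=-0.088, θ=-0.017, ω=0.158
apply F[5]=+0.041 → step 6: x=-0.008, v=-0.087, θ=-0.013, ω=0.148
apply F[6]=+0.215 → step 7: x=-0.010, v=-0.084, θ=-0.011, ω=0.135
apply F[7]=+0.318 → step 8: x=-0.012, v=-0.080, θ=-0.008, ω=0.121
apply F[8]=+0.374 → step 9: x=-0.013, v=-0.076, θ=-0.006, ω=0.107
apply F[9]=+0.400 → step 10: x=-0.015, v=-0.071, θ=-0.004, ω=0.094
apply F[10]=+0.409 → step 11: x=-0.016, v=-0.067, θ=-0.002, ω=0.081
apply F[11]=+0.405 → step 12: x=-0.017, v=-0.062, θ=-0.001, ω=0.070
apply F[12]=+0.394 → step 13: x=-0.018, v=-0.058, θ=0.001, ω=0.060
apply F[13]=+0.379 → step 14: x=-0.020, v=-0.054, θ=0.002, ω=0.051
apply F[14]=+0.362 → step 15: x=-0.021, v=-0.050, θ=0.003, ω=0.042
apply F[15]=+0.345 → step 16: x=-0.022, v=-0.047, θ=0.004, ω=0.035
apply F[16]=+0.328 → step 17: x=-0.022, v=-0.044, θ=0.004, ω=0.029
apply F[17]=+0.311 → step 18: x=-0.023, v=-0.040, θ=0.005, ω=0.024
apply F[18]=+0.295 → step 19: x=-0.024, v=-0.037, θ=0.005, ω=0.019
apply F[19]=+0.280 → step 20: x=-0.025, v=-0.035, θ=0.006, ω=0.015
apply F[20]=+0.266 → step 21: x=-0.025, v=-0.032, θ=0.006, ω=0.011
apply F[21]=+0.253 → step 22: x=-0.026, v=-0.030, θ=0.006, ω=0.008
apply F[22]=+0.240 → step 23: x=-0.027, v=-0.028, θ=0.006, ω=0.006
apply F[23]=+0.229 → step 24: x=-0.027, v=-0.025, θ=0.006, ω=0.003
apply F[24]=+0.218 → step 25: x=-0.028, v=-0.023, θ=0.006, ω=0.001
apply F[25]=+0.208 → step 26: x=-0.028, v=-0.021, θ=0.006, ω=-0.000
apply F[26]=+0.198 → step 27: x=-0.029, v=-0.020, θ=0.006, ω=-0.002
apply F[27]=+0.189 → step 28: x=-0.029, v=-0.018, θ=0.006, ω=-0.003
apply F[28]=+0.181 → step 29: x=-0.029, v=-0.016, θ=0.006, ω=-0.004
apply F[29]=+0.173 → step 30: x=-0.030, v=-0.015, θ=0.006, ω=-0.005
apply F[30]=+0.166 → step 31: x=-0.030, v=-0.013, θ=0.006, ω=-0.005
apply F[31]=+0.158 → step 32: x=-0.030, v=-0.012, θ=0.006, ω=-0.006
apply F[32]=+0.152 → step 33: x=-0.030, v=-0.011, θ=0.006, ω=-0.006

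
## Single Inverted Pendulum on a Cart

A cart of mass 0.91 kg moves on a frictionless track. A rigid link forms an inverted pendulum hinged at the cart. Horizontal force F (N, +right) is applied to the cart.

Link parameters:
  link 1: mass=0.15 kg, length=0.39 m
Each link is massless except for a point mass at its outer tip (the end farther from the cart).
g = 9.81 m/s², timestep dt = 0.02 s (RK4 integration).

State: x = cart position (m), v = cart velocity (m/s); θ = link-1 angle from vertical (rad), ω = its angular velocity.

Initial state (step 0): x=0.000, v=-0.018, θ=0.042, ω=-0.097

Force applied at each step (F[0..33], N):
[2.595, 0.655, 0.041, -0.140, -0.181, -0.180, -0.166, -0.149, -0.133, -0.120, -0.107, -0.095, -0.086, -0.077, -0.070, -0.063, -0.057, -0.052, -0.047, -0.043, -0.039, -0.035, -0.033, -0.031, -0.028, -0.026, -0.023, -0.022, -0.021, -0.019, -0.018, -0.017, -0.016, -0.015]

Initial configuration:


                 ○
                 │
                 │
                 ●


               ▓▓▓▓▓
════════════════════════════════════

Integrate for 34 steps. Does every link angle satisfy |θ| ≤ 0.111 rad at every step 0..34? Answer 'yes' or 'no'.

apply F[0]=+2.595 → step 1: x=0.000, v=0.038, θ=0.039, ω=-0.219
apply F[1]=+0.655 → step 2: x=0.001, v=0.051, θ=0.034, ω=-0.235
apply F[2]=+0.041 → step 3: x=0.002, v=0.051, θ=0.030, ω=-0.218
apply F[3]=-0.140 → step 4: x=0.003, v=0.047, θ=0.026, ω=-0.194
apply F[4]=-0.181 → step 5: x=0.004, v=0.042, θ=0.022, ω=-0.170
apply F[5]=-0.180 → step 6: x=0.005, v=0.037, θ=0.019, ω=-0.148
apply F[6]=-0.166 → step 7: x=0.005, v=0.033, θ=0.016, ω=-0.128
apply F[7]=-0.149 → step 8: x=0.006, v=0.029, θ=0.014, ω=-0.111
apply F[8]=-0.133 → step 9: x=0.007, v=0.026, θ=0.012, ω=-0.096
apply F[9]=-0.120 → step 10: x=0.007, v=0.023, θ=0.010, ω=-0.083
apply F[10]=-0.107 → step 11: x=0.008, v=0.021, θ=0.008, ω=-0.072
apply F[11]=-0.095 → step 12: x=0.008, v=0.018, θ=0.007, ω=-0.062
apply F[12]=-0.086 → step 13: x=0.008, v=0.016, θ=0.006, ω=-0.054
apply F[13]=-0.077 → step 14: x=0.009, v=0.014, θ=0.005, ω=-0.046
apply F[14]=-0.070 → step 15: x=0.009, v=0.013, θ=0.004, ω=-0.040
apply F[15]=-0.063 → step 16: x=0.009, v=0.011, θ=0.003, ω=-0.034
apply F[16]=-0.057 → step 17: x=0.009, v=0.010, θ=0.003, ω=-0.029
apply F[17]=-0.052 → step 18: x=0.010, v=0.009, θ=0.002, ω=-0.025
apply F[18]=-0.047 → step 19: x=0.010, v=0.007, θ=0.002, ω=-0.021
apply F[19]=-0.043 → step 20: x=0.010, v=0.006, θ=0.001, ω=-0.018
apply F[20]=-0.039 → step 21: x=0.010, v=0.006, θ=0.001, ω=-0.016
apply F[21]=-0.035 → step 22: x=0.010, v=0.005, θ=0.000, ω=-0.013
apply F[22]=-0.033 → step 23: x=0.010, v=0.004, θ=0.000, ω=-0.011
apply F[23]=-0.031 → step 24: x=0.010, v=0.003, θ=0.000, ω=-0.009
apply F[24]=-0.028 → step 25: x=0.010, v=0.003, θ=-0.000, ω=-0.008
apply F[25]=-0.026 → step 26: x=0.010, v=0.002, θ=-0.000, ω=-0.006
apply F[26]=-0.023 → step 27: x=0.010, v=0.002, θ=-0.000, ω=-0.005
apply F[27]=-0.022 → step 28: x=0.010, v=0.001, θ=-0.000, ω=-0.004
apply F[28]=-0.021 → step 29: x=0.010, v=0.001, θ=-0.001, ω=-0.003
apply F[29]=-0.019 → step 30: x=0.010, v=0.000, θ=-0.001, ω=-0.003
apply F[30]=-0.018 → step 31: x=0.010, v=-0.000, θ=-0.001, ω=-0.002
apply F[31]=-0.017 → step 32: x=0.010, v=-0.000, θ=-0.001, ω=-0.001
apply F[32]=-0.016 → step 33: x=0.010, v=-0.001, θ=-0.001, ω=-0.001
apply F[33]=-0.015 → step 34: x=0.010, v=-0.001, θ=-0.001, ω=-0.001
Max |angle| over trajectory = 0.042 rad; bound = 0.111 → within bound.

Answer: yes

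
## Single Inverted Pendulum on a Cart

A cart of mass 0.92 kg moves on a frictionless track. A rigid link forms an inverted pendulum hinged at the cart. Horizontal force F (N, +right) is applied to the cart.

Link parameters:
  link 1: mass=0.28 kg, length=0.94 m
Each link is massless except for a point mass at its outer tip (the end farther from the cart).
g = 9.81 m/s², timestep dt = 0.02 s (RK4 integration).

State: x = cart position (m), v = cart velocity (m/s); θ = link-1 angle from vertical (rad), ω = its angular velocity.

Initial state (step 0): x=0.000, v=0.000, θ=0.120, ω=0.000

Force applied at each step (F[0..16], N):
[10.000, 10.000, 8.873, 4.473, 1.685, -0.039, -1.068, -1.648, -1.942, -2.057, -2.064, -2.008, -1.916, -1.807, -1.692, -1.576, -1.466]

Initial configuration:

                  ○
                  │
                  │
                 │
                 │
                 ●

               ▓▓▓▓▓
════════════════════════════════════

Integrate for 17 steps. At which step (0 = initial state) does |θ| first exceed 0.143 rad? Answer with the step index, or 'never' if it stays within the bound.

apply F[0]=+10.000 → step 1: x=0.002, v=0.209, θ=0.118, ω=-0.196
apply F[1]=+10.000 → step 2: x=0.008, v=0.419, θ=0.112, ω=-0.394
apply F[2]=+8.873 → step 3: x=0.019, v=0.605, θ=0.103, ω=-0.568
apply F[3]=+4.473 → step 4: x=0.032, v=0.697, θ=0.090, ω=-0.645
apply F[4]=+1.685 → step 5: x=0.046, v=0.728, θ=0.077, ω=-0.661
apply F[5]=-0.039 → step 6: x=0.060, v=0.724, θ=0.064, ω=-0.641
apply F[6]=-1.068 → step 7: x=0.075, v=0.697, θ=0.052, ω=-0.601
apply F[7]=-1.648 → step 8: x=0.088, v=0.659, θ=0.040, ω=-0.551
apply F[8]=-1.942 → step 9: x=0.101, v=0.614, θ=0.030, ω=-0.496
apply F[9]=-2.057 → step 10: x=0.113, v=0.568, θ=0.021, ω=-0.442
apply F[10]=-2.064 → step 11: x=0.124, v=0.522, θ=0.012, ω=-0.390
apply F[11]=-2.008 → step 12: x=0.134, v=0.478, θ=0.005, ω=-0.341
apply F[12]=-1.916 → step 13: x=0.143, v=0.436, θ=-0.001, ω=-0.296
apply F[13]=-1.807 → step 14: x=0.151, v=0.397, θ=-0.007, ω=-0.256
apply F[14]=-1.692 → step 15: x=0.159, v=0.361, θ=-0.012, ω=-0.219
apply F[15]=-1.576 → step 16: x=0.166, v=0.328, θ=-0.016, ω=-0.186
apply F[16]=-1.466 → step 17: x=0.172, v=0.297, θ=-0.019, ω=-0.157
max |θ| = 0.120 ≤ 0.143 over all 18 states.

Answer: never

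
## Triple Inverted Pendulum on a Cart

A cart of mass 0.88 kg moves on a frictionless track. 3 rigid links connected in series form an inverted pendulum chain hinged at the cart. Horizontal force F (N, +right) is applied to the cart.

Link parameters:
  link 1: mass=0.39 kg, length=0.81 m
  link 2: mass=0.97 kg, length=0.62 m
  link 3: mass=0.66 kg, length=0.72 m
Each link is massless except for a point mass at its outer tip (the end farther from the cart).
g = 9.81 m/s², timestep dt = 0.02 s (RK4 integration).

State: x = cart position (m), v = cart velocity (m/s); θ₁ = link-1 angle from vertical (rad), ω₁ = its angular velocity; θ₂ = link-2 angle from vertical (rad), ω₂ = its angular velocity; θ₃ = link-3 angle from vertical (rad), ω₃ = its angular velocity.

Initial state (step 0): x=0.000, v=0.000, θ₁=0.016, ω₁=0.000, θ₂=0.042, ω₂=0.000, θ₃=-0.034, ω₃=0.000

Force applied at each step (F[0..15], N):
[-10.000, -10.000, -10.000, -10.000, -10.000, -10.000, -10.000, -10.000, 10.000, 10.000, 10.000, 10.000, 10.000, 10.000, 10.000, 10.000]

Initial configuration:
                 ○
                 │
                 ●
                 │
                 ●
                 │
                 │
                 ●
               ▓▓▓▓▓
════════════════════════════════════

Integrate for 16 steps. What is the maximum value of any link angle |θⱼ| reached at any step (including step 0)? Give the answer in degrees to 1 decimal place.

Answer: 36.7°

Derivation:
apply F[0]=-10.000 → step 1: x=-0.002, v=-0.235, θ₁=0.019, ω₁=0.269, θ₂=0.043, ω₂=0.056, θ₃=-0.034, ω₃=-0.034
apply F[1]=-10.000 → step 2: x=-0.009, v=-0.471, θ₁=0.027, ω₁=0.546, θ₂=0.044, ω₂=0.105, θ₃=-0.035, ω₃=-0.068
apply F[2]=-10.000 → step 3: x=-0.021, v=-0.712, θ₁=0.041, ω₁=0.840, θ₂=0.047, ω₂=0.139, θ₃=-0.037, ω₃=-0.102
apply F[3]=-10.000 → step 4: x=-0.038, v=-0.959, θ₁=0.061, ω₁=1.158, θ₂=0.050, ω₂=0.152, θ₃=-0.039, ω₃=-0.135
apply F[4]=-10.000 → step 5: x=-0.060, v=-1.211, θ₁=0.087, ω₁=1.502, θ₂=0.053, ω₂=0.140, θ₃=-0.042, ω₃=-0.167
apply F[5]=-10.000 → step 6: x=-0.086, v=-1.466, θ₁=0.121, ω₁=1.871, θ₂=0.055, ω₂=0.104, θ₃=-0.046, ω₃=-0.194
apply F[6]=-10.000 → step 7: x=-0.118, v=-1.721, θ₁=0.162, ω₁=2.253, θ₂=0.057, ω₂=0.054, θ₃=-0.050, ω₃=-0.215
apply F[7]=-10.000 → step 8: x=-0.155, v=-1.968, θ₁=0.211, ω₁=2.627, θ₂=0.057, ω₂=0.010, θ₃=-0.055, ω₃=-0.227
apply F[8]=+10.000 → step 9: x=-0.193, v=-1.798, θ₁=0.263, ω₁=2.576, θ₂=0.056, ω₂=-0.136, θ₃=-0.059, ω₃=-0.254
apply F[9]=+10.000 → step 10: x=-0.227, v=-1.637, θ₁=0.314, ω₁=2.573, θ₂=0.052, ω₂=-0.321, θ₃=-0.065, ω₃=-0.281
apply F[10]=+10.000 → step 11: x=-0.258, v=-1.481, θ₁=0.366, ω₁=2.604, θ₂=0.043, ω₂=-0.534, θ₃=-0.071, ω₃=-0.305
apply F[11]=+10.000 → step 12: x=-0.286, v=-1.326, θ₁=0.419, ω₁=2.656, θ₂=0.030, ω₂=-0.764, θ₃=-0.077, ω₃=-0.324
apply F[12]=+10.000 → step 13: x=-0.311, v=-1.168, θ₁=0.472, ω₁=2.716, θ₂=0.012, ω₂=-0.999, θ₃=-0.084, ω₃=-0.339
apply F[13]=+10.000 → step 14: x=-0.333, v=-1.006, θ₁=0.527, ω₁=2.777, θ₂=-0.010, ω₂=-1.231, θ₃=-0.090, ω₃=-0.349
apply F[14]=+10.000 → step 15: x=-0.352, v=-0.839, θ₁=0.583, ω₁=2.834, θ₂=-0.037, ω₂=-1.454, θ₃=-0.098, ω₃=-0.356
apply F[15]=+10.000 → step 16: x=-0.367, v=-0.666, θ₁=0.641, ω₁=2.884, θ₂=-0.068, ω₂=-1.667, θ₃=-0.105, ω₃=-0.359
Max |angle| over trajectory = 0.641 rad = 36.7°.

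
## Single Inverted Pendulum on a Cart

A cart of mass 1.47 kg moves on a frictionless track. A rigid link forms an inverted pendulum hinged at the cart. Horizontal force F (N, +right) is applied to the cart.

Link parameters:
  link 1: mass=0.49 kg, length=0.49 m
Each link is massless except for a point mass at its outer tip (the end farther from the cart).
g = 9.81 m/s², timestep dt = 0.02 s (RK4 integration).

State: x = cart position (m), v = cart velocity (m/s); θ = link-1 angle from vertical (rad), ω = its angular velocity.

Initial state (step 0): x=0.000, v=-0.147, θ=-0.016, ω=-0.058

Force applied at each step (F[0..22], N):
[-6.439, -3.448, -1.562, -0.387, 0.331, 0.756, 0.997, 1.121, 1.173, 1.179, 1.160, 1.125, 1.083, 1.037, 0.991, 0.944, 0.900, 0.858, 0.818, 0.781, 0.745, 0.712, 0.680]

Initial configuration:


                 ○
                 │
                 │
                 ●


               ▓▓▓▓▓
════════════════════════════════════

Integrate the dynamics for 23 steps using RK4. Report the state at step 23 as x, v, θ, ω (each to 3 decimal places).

Answer: x=-0.094, v=-0.095, θ=0.028, ω=-0.019

Derivation:
apply F[0]=-6.439 → step 1: x=-0.004, v=-0.234, θ=-0.015, ω=0.112
apply F[1]=-3.448 → step 2: x=-0.009, v=-0.280, θ=-0.012, ω=0.200
apply F[2]=-1.562 → step 3: x=-0.015, v=-0.300, θ=-0.008, ω=0.238
apply F[3]=-0.387 → step 4: x=-0.021, v=-0.305, θ=-0.003, ω=0.246
apply F[4]=+0.331 → step 5: x=-0.027, v=-0.300, θ=0.002, ω=0.237
apply F[5]=+0.756 → step 6: x=-0.033, v=-0.290, θ=0.006, ω=0.218
apply F[6]=+0.997 → step 7: x=-0.038, v=-0.277, θ=0.010, ω=0.195
apply F[7]=+1.121 → step 8: x=-0.044, v=-0.263, θ=0.014, ω=0.170
apply F[8]=+1.173 → step 9: x=-0.049, v=-0.248, θ=0.017, ω=0.146
apply F[9]=+1.179 → step 10: x=-0.054, v=-0.233, θ=0.020, ω=0.123
apply F[10]=+1.160 → step 11: x=-0.058, v=-0.219, θ=0.022, ω=0.102
apply F[11]=+1.125 → step 12: x=-0.063, v=-0.205, θ=0.024, ω=0.083
apply F[12]=+1.083 → step 13: x=-0.066, v=-0.192, θ=0.025, ω=0.066
apply F[13]=+1.037 → step 14: x=-0.070, v=-0.179, θ=0.027, ω=0.051
apply F[14]=+0.991 → step 15: x=-0.074, v=-0.168, θ=0.027, ω=0.038
apply F[15]=+0.944 → step 16: x=-0.077, v=-0.157, θ=0.028, ω=0.027
apply F[16]=+0.900 → step 17: x=-0.080, v=-0.146, θ=0.029, ω=0.017
apply F[17]=+0.858 → step 18: x=-0.083, v=-0.137, θ=0.029, ω=0.008
apply F[18]=+0.818 → step 19: x=-0.085, v=-0.127, θ=0.029, ω=0.001
apply F[19]=+0.781 → step 20: x=-0.088, v=-0.119, θ=0.029, ω=-0.005
apply F[20]=+0.745 → step 21: x=-0.090, v=-0.110, θ=0.029, ω=-0.010
apply F[21]=+0.712 → step 22: x=-0.092, v=-0.103, θ=0.028, ω=-0.015
apply F[22]=+0.680 → step 23: x=-0.094, v=-0.095, θ=0.028, ω=-0.019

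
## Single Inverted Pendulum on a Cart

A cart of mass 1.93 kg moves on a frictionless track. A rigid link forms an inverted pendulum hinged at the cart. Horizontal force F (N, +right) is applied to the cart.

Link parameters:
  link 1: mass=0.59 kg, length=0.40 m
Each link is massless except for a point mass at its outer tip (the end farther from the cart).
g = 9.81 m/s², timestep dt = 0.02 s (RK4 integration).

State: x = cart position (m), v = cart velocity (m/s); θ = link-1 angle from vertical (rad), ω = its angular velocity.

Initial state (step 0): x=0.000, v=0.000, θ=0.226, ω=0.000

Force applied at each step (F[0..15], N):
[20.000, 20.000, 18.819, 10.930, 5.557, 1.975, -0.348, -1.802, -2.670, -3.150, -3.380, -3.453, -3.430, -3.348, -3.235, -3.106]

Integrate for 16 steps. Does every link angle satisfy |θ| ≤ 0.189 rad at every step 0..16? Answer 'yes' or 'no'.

apply F[0]=+20.000 → step 1: x=0.002, v=0.191, θ=0.222, ω=-0.357
apply F[1]=+20.000 → step 2: x=0.008, v=0.383, θ=0.212, ω=-0.720
apply F[2]=+18.819 → step 3: x=0.017, v=0.565, θ=0.194, ω=-1.065
apply F[3]=+10.930 → step 4: x=0.029, v=0.667, θ=0.171, ω=-1.226
apply F[4]=+5.557 → step 5: x=0.043, v=0.715, θ=0.146, ω=-1.269
apply F[5]=+1.975 → step 6: x=0.058, v=0.728, θ=0.121, ω=-1.236
apply F[6]=-0.348 → step 7: x=0.072, v=0.719, θ=0.097, ω=-1.158
apply F[7]=-1.802 → step 8: x=0.086, v=0.695, θ=0.075, ω=-1.058
apply F[8]=-2.670 → step 9: x=0.100, v=0.664, θ=0.055, ω=-0.948
apply F[9]=-3.150 → step 10: x=0.113, v=0.628, θ=0.037, ω=-0.837
apply F[10]=-3.380 → step 11: x=0.125, v=0.592, θ=0.021, ω=-0.731
apply F[11]=-3.453 → step 12: x=0.136, v=0.555, θ=0.008, ω=-0.632
apply F[12]=-3.430 → step 13: x=0.147, v=0.519, θ=-0.004, ω=-0.542
apply F[13]=-3.348 → step 14: x=0.157, v=0.485, θ=-0.014, ω=-0.461
apply F[14]=-3.235 → step 15: x=0.167, v=0.453, θ=-0.022, ω=-0.389
apply F[15]=-3.106 → step 16: x=0.175, v=0.422, θ=-0.030, ω=-0.326
Max |angle| over trajectory = 0.226 rad; bound = 0.189 → exceeded.

Answer: no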